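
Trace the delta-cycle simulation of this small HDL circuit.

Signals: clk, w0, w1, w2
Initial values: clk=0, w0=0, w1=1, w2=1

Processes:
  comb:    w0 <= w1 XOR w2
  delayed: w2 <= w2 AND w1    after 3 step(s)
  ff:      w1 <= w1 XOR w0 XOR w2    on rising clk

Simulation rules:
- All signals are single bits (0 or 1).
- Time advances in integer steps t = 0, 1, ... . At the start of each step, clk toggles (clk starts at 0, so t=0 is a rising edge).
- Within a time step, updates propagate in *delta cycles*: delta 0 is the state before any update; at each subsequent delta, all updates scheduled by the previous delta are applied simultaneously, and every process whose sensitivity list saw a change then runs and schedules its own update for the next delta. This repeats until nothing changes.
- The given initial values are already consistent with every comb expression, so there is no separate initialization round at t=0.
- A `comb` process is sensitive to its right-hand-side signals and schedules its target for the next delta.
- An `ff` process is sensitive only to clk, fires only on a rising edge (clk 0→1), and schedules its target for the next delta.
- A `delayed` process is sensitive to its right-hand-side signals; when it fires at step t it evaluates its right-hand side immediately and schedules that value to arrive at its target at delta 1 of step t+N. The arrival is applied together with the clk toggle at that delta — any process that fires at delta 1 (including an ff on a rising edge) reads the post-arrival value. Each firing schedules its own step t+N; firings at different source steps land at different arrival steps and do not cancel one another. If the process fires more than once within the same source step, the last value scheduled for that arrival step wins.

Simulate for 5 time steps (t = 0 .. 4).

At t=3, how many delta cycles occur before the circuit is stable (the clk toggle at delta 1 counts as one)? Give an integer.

2

[bits: w2,clk,w1,w0]
t=0: Δ0=1010 Δ1=1110 Δ2=1100 Δ3=1101 | 3Δ
t=1: Δ0=1101 Δ1=1001 | 1Δ
t=2: Δ0=1001 Δ1=1101 | 1Δ
t=3: Δ0=1101 Δ1=0001 Δ2=0000 | 2Δ
t=4: Δ0=0000 Δ1=0100 | 1Δ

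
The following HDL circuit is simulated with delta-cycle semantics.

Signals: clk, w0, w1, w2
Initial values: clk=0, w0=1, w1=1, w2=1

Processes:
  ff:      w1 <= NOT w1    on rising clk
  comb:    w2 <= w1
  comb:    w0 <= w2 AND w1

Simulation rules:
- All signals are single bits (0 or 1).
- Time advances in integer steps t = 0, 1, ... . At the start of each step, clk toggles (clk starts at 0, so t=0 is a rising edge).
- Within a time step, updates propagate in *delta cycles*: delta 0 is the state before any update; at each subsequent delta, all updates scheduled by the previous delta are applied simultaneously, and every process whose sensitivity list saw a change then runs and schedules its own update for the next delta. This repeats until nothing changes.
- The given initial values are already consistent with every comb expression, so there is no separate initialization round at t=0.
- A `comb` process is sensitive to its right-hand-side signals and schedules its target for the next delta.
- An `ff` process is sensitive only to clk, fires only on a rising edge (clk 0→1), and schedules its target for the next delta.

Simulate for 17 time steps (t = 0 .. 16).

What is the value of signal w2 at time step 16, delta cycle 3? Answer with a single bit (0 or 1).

0

[bits: w0,w2,w1,clk]
t=0: Δ0=1110 Δ1=1111 Δ2=1101 Δ3=0001 | 3Δ
t=1: Δ0=0001 Δ1=0000 | 1Δ
t=2: Δ0=0000 Δ1=0001 Δ2=0011 Δ3=0111 Δ4=1111 | 4Δ
t=3: Δ0=1111 Δ1=1110 | 1Δ
t=4: Δ0=1110 Δ1=1111 Δ2=1101 Δ3=0001 | 3Δ
t=5: Δ0=0001 Δ1=0000 | 1Δ
t=6: Δ0=0000 Δ1=0001 Δ2=0011 Δ3=0111 Δ4=1111 | 4Δ
t=7: Δ0=1111 Δ1=1110 | 1Δ
t=8: Δ0=1110 Δ1=1111 Δ2=1101 Δ3=0001 | 3Δ
t=9: Δ0=0001 Δ1=0000 | 1Δ
t=10: Δ0=0000 Δ1=0001 Δ2=0011 Δ3=0111 Δ4=1111 | 4Δ
t=11: Δ0=1111 Δ1=1110 | 1Δ
t=12: Δ0=1110 Δ1=1111 Δ2=1101 Δ3=0001 | 3Δ
t=13: Δ0=0001 Δ1=0000 | 1Δ
t=14: Δ0=0000 Δ1=0001 Δ2=0011 Δ3=0111 Δ4=1111 | 4Δ
t=15: Δ0=1111 Δ1=1110 | 1Δ
t=16: Δ0=1110 Δ1=1111 Δ2=1101 Δ3=0001 | 3Δ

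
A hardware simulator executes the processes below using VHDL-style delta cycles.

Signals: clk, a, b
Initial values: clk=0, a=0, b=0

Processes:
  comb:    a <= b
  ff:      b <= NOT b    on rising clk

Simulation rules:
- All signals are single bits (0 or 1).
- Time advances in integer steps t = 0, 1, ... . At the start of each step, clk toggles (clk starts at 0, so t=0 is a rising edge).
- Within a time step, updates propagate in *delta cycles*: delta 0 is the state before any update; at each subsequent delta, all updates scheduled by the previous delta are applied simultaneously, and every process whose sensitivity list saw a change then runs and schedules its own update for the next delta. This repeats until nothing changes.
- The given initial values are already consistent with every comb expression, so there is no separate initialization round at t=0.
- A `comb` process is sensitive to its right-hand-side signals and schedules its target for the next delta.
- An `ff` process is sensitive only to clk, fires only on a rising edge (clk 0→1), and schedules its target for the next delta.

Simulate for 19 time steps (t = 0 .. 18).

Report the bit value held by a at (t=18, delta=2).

t=0 Δ0: clk=0 b=0 a=0
  Δ1: clk:0→1
  Δ2: b:0→1
  Δ3: a:0→1
  (3Δ to stable)
t=1 Δ0: clk=1 b=1 a=1
  Δ1: clk:1→0
  (1Δ to stable)
t=2 Δ0: clk=0 b=1 a=1
  Δ1: clk:0→1
  Δ2: b:1→0
  Δ3: a:1→0
  (3Δ to stable)
t=3 Δ0: clk=1 b=0 a=0
  Δ1: clk:1→0
  (1Δ to stable)
t=4 Δ0: clk=0 b=0 a=0
  Δ1: clk:0→1
  Δ2: b:0→1
  Δ3: a:0→1
  (3Δ to stable)
t=5 Δ0: clk=1 b=1 a=1
  Δ1: clk:1→0
  (1Δ to stable)
t=6 Δ0: clk=0 b=1 a=1
  Δ1: clk:0→1
  Δ2: b:1→0
  Δ3: a:1→0
  (3Δ to stable)
t=7 Δ0: clk=1 b=0 a=0
  Δ1: clk:1→0
  (1Δ to stable)
t=8 Δ0: clk=0 b=0 a=0
  Δ1: clk:0→1
  Δ2: b:0→1
  Δ3: a:0→1
  (3Δ to stable)
t=9 Δ0: clk=1 b=1 a=1
  Δ1: clk:1→0
  (1Δ to stable)
t=10 Δ0: clk=0 b=1 a=1
  Δ1: clk:0→1
  Δ2: b:1→0
  Δ3: a:1→0
  (3Δ to stable)
t=11 Δ0: clk=1 b=0 a=0
  Δ1: clk:1→0
  (1Δ to stable)
t=12 Δ0: clk=0 b=0 a=0
  Δ1: clk:0→1
  Δ2: b:0→1
  Δ3: a:0→1
  (3Δ to stable)
t=13 Δ0: clk=1 b=1 a=1
  Δ1: clk:1→0
  (1Δ to stable)
t=14 Δ0: clk=0 b=1 a=1
  Δ1: clk:0→1
  Δ2: b:1→0
  Δ3: a:1→0
  (3Δ to stable)
t=15 Δ0: clk=1 b=0 a=0
  Δ1: clk:1→0
  (1Δ to stable)
t=16 Δ0: clk=0 b=0 a=0
  Δ1: clk:0→1
  Δ2: b:0→1
  Δ3: a:0→1
  (3Δ to stable)
t=17 Δ0: clk=1 b=1 a=1
  Δ1: clk:1→0
  (1Δ to stable)
t=18 Δ0: clk=0 b=1 a=1
  Δ1: clk:0→1
  Δ2: b:1→0
  Δ3: a:1→0
  (3Δ to stable)

1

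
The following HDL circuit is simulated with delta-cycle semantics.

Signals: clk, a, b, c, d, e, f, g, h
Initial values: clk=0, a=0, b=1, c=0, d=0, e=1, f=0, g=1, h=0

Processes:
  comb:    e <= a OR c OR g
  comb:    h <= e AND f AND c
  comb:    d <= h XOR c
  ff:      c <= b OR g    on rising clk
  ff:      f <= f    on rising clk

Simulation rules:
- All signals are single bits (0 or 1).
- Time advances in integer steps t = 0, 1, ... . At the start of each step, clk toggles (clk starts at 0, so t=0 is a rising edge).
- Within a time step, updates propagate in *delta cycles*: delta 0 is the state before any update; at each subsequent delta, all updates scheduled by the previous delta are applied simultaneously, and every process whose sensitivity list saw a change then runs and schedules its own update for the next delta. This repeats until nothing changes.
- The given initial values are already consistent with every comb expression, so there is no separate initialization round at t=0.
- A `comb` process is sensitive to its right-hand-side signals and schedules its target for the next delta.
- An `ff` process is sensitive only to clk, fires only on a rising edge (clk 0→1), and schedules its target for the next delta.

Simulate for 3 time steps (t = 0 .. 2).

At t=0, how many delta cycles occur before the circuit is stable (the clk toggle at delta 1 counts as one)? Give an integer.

t0.Δ0 h=0 g=1 a=0 c=0 e=1 f=0 clk=0 d=0 b=1
t0.Δ1 h=0 g=1 a=0 c=0 e=1 f=0 clk=1 d=0 b=1
t0.Δ2 h=0 g=1 a=0 c=1 e=1 f=0 clk=1 d=0 b=1
t0.Δ3 h=0 g=1 a=0 c=1 e=1 f=0 clk=1 d=1 b=1
t1.Δ0 h=0 g=1 a=0 c=1 e=1 f=0 clk=1 d=1 b=1
t1.Δ1 h=0 g=1 a=0 c=1 e=1 f=0 clk=0 d=1 b=1
t2.Δ0 h=0 g=1 a=0 c=1 e=1 f=0 clk=0 d=1 b=1
t2.Δ1 h=0 g=1 a=0 c=1 e=1 f=0 clk=1 d=1 b=1

3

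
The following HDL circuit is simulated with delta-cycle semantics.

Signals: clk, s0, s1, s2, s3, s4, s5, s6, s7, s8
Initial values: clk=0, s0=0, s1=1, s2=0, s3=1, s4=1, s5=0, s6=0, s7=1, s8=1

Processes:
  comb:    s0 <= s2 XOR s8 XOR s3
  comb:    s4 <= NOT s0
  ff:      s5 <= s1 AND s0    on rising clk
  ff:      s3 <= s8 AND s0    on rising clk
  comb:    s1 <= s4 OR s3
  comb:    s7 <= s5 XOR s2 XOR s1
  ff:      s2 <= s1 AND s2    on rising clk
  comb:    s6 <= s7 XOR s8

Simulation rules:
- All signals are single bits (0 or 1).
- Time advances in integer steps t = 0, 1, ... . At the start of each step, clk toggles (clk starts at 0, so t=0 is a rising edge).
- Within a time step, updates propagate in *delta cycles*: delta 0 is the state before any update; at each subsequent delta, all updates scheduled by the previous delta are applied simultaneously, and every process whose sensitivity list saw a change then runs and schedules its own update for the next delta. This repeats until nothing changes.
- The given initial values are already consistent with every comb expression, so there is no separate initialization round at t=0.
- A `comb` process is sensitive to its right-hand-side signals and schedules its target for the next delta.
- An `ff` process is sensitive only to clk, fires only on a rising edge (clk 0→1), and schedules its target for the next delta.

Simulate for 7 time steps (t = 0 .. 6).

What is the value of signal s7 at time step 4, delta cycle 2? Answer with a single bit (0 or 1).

t0.Δ0 s1=1 s4=1 s2=0 clk=0 s6=0 s0=0 s8=1 s5=0 s3=1 s7=1
t0.Δ1 s1=1 s4=1 s2=0 clk=1 s6=0 s0=0 s8=1 s5=0 s3=1 s7=1
t0.Δ2 s1=1 s4=1 s2=0 clk=1 s6=0 s0=0 s8=1 s5=0 s3=0 s7=1
t0.Δ3 s1=1 s4=1 s2=0 clk=1 s6=0 s0=1 s8=1 s5=0 s3=0 s7=1
t0.Δ4 s1=1 s4=0 s2=0 clk=1 s6=0 s0=1 s8=1 s5=0 s3=0 s7=1
t0.Δ5 s1=0 s4=0 s2=0 clk=1 s6=0 s0=1 s8=1 s5=0 s3=0 s7=1
t0.Δ6 s1=0 s4=0 s2=0 clk=1 s6=0 s0=1 s8=1 s5=0 s3=0 s7=0
t0.Δ7 s1=0 s4=0 s2=0 clk=1 s6=1 s0=1 s8=1 s5=0 s3=0 s7=0
t1.Δ0 s1=0 s4=0 s2=0 clk=1 s6=1 s0=1 s8=1 s5=0 s3=0 s7=0
t1.Δ1 s1=0 s4=0 s2=0 clk=0 s6=1 s0=1 s8=1 s5=0 s3=0 s7=0
t2.Δ0 s1=0 s4=0 s2=0 clk=0 s6=1 s0=1 s8=1 s5=0 s3=0 s7=0
t2.Δ1 s1=0 s4=0 s2=0 clk=1 s6=1 s0=1 s8=1 s5=0 s3=0 s7=0
t2.Δ2 s1=0 s4=0 s2=0 clk=1 s6=1 s0=1 s8=1 s5=0 s3=1 s7=0
t2.Δ3 s1=1 s4=0 s2=0 clk=1 s6=1 s0=0 s8=1 s5=0 s3=1 s7=0
t2.Δ4 s1=1 s4=1 s2=0 clk=1 s6=1 s0=0 s8=1 s5=0 s3=1 s7=1
t2.Δ5 s1=1 s4=1 s2=0 clk=1 s6=0 s0=0 s8=1 s5=0 s3=1 s7=1
t3.Δ0 s1=1 s4=1 s2=0 clk=1 s6=0 s0=0 s8=1 s5=0 s3=1 s7=1
t3.Δ1 s1=1 s4=1 s2=0 clk=0 s6=0 s0=0 s8=1 s5=0 s3=1 s7=1
t4.Δ0 s1=1 s4=1 s2=0 clk=0 s6=0 s0=0 s8=1 s5=0 s3=1 s7=1
t4.Δ1 s1=1 s4=1 s2=0 clk=1 s6=0 s0=0 s8=1 s5=0 s3=1 s7=1
t4.Δ2 s1=1 s4=1 s2=0 clk=1 s6=0 s0=0 s8=1 s5=0 s3=0 s7=1
t4.Δ3 s1=1 s4=1 s2=0 clk=1 s6=0 s0=1 s8=1 s5=0 s3=0 s7=1
t4.Δ4 s1=1 s4=0 s2=0 clk=1 s6=0 s0=1 s8=1 s5=0 s3=0 s7=1
t4.Δ5 s1=0 s4=0 s2=0 clk=1 s6=0 s0=1 s8=1 s5=0 s3=0 s7=1
t4.Δ6 s1=0 s4=0 s2=0 clk=1 s6=0 s0=1 s8=1 s5=0 s3=0 s7=0
t4.Δ7 s1=0 s4=0 s2=0 clk=1 s6=1 s0=1 s8=1 s5=0 s3=0 s7=0
t5.Δ0 s1=0 s4=0 s2=0 clk=1 s6=1 s0=1 s8=1 s5=0 s3=0 s7=0
t5.Δ1 s1=0 s4=0 s2=0 clk=0 s6=1 s0=1 s8=1 s5=0 s3=0 s7=0
t6.Δ0 s1=0 s4=0 s2=0 clk=0 s6=1 s0=1 s8=1 s5=0 s3=0 s7=0
t6.Δ1 s1=0 s4=0 s2=0 clk=1 s6=1 s0=1 s8=1 s5=0 s3=0 s7=0
t6.Δ2 s1=0 s4=0 s2=0 clk=1 s6=1 s0=1 s8=1 s5=0 s3=1 s7=0
t6.Δ3 s1=1 s4=0 s2=0 clk=1 s6=1 s0=0 s8=1 s5=0 s3=1 s7=0
t6.Δ4 s1=1 s4=1 s2=0 clk=1 s6=1 s0=0 s8=1 s5=0 s3=1 s7=1
t6.Δ5 s1=1 s4=1 s2=0 clk=1 s6=0 s0=0 s8=1 s5=0 s3=1 s7=1

1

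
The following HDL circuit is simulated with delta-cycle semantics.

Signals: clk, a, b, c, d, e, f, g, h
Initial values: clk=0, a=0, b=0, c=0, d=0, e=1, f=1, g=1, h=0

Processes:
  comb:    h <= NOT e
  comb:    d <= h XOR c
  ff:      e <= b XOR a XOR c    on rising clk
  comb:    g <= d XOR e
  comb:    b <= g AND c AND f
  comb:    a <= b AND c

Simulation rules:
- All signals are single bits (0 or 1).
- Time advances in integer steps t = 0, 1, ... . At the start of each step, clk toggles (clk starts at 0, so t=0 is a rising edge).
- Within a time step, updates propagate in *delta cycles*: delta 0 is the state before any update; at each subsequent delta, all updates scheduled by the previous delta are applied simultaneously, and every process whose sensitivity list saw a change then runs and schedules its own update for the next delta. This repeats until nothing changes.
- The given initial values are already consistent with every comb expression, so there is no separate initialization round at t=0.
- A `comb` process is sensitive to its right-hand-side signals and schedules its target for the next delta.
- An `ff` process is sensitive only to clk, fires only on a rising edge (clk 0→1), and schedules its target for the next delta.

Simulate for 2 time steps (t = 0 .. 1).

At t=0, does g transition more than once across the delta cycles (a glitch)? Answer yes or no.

[bits: g,clk,e,d,h,a,c,f,b]
t=0: Δ0=101000010 Δ1=111000010 Δ2=110000010 Δ3=010010010 Δ4=010110010 Δ5=110110010 | 5Δ
t=1: Δ0=110110010 Δ1=100110010 | 1Δ

yes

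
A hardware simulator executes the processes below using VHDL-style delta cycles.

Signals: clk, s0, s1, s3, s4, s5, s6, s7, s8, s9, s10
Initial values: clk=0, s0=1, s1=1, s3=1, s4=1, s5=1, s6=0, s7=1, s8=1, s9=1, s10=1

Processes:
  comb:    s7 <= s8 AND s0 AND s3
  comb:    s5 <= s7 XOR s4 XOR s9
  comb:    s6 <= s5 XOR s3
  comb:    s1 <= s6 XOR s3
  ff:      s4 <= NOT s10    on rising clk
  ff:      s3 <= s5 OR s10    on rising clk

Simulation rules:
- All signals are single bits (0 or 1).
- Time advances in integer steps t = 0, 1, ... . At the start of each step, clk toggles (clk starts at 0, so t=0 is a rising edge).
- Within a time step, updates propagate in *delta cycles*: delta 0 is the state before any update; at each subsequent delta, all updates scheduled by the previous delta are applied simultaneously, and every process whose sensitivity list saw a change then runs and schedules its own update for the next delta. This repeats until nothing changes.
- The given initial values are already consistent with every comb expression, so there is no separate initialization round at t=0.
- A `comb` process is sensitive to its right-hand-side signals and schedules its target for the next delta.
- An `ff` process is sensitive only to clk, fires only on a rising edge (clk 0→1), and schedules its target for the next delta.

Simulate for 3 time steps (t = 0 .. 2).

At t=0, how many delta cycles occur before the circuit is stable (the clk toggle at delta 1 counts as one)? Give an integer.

t0.Δ0 s9=1 clk=0 s3=1 s5=1 s10=1 s7=1 s0=1 s1=1 s4=1 s6=0 s8=1
t0.Δ1 s9=1 clk=1 s3=1 s5=1 s10=1 s7=1 s0=1 s1=1 s4=1 s6=0 s8=1
t0.Δ2 s9=1 clk=1 s3=1 s5=1 s10=1 s7=1 s0=1 s1=1 s4=0 s6=0 s8=1
t0.Δ3 s9=1 clk=1 s3=1 s5=0 s10=1 s7=1 s0=1 s1=1 s4=0 s6=0 s8=1
t0.Δ4 s9=1 clk=1 s3=1 s5=0 s10=1 s7=1 s0=1 s1=1 s4=0 s6=1 s8=1
t0.Δ5 s9=1 clk=1 s3=1 s5=0 s10=1 s7=1 s0=1 s1=0 s4=0 s6=1 s8=1
t1.Δ0 s9=1 clk=1 s3=1 s5=0 s10=1 s7=1 s0=1 s1=0 s4=0 s6=1 s8=1
t1.Δ1 s9=1 clk=0 s3=1 s5=0 s10=1 s7=1 s0=1 s1=0 s4=0 s6=1 s8=1
t2.Δ0 s9=1 clk=0 s3=1 s5=0 s10=1 s7=1 s0=1 s1=0 s4=0 s6=1 s8=1
t2.Δ1 s9=1 clk=1 s3=1 s5=0 s10=1 s7=1 s0=1 s1=0 s4=0 s6=1 s8=1

5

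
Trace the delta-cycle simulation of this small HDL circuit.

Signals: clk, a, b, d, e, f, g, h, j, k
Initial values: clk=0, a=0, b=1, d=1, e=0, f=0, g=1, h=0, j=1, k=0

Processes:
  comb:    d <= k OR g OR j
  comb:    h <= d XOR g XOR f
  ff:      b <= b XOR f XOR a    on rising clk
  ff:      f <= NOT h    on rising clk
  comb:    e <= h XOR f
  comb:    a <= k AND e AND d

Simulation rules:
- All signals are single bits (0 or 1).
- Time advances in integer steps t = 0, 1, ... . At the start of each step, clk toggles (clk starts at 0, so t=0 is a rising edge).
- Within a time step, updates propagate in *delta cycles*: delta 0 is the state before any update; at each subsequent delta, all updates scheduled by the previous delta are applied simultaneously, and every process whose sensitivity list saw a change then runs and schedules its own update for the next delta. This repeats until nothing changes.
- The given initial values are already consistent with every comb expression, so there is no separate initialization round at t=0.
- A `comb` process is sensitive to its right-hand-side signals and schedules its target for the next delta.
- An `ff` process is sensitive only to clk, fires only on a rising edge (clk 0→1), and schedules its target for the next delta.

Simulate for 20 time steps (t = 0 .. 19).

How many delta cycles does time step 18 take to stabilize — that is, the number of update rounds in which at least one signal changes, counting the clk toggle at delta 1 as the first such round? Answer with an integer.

4

t0.Δ0 e=0 h=0 j=1 d=1 k=0 b=1 a=0 f=0 g=1 clk=0
t0.Δ1 e=0 h=0 j=1 d=1 k=0 b=1 a=0 f=0 g=1 clk=1
t0.Δ2 e=0 h=0 j=1 d=1 k=0 b=1 a=0 f=1 g=1 clk=1
t0.Δ3 e=1 h=1 j=1 d=1 k=0 b=1 a=0 f=1 g=1 clk=1
t0.Δ4 e=0 h=1 j=1 d=1 k=0 b=1 a=0 f=1 g=1 clk=1
t1.Δ0 e=0 h=1 j=1 d=1 k=0 b=1 a=0 f=1 g=1 clk=1
t1.Δ1 e=0 h=1 j=1 d=1 k=0 b=1 a=0 f=1 g=1 clk=0
t2.Δ0 e=0 h=1 j=1 d=1 k=0 b=1 a=0 f=1 g=1 clk=0
t2.Δ1 e=0 h=1 j=1 d=1 k=0 b=1 a=0 f=1 g=1 clk=1
t2.Δ2 e=0 h=1 j=1 d=1 k=0 b=0 a=0 f=0 g=1 clk=1
t2.Δ3 e=1 h=0 j=1 d=1 k=0 b=0 a=0 f=0 g=1 clk=1
t2.Δ4 e=0 h=0 j=1 d=1 k=0 b=0 a=0 f=0 g=1 clk=1
t3.Δ0 e=0 h=0 j=1 d=1 k=0 b=0 a=0 f=0 g=1 clk=1
t3.Δ1 e=0 h=0 j=1 d=1 k=0 b=0 a=0 f=0 g=1 clk=0
t4.Δ0 e=0 h=0 j=1 d=1 k=0 b=0 a=0 f=0 g=1 clk=0
t4.Δ1 e=0 h=0 j=1 d=1 k=0 b=0 a=0 f=0 g=1 clk=1
t4.Δ2 e=0 h=0 j=1 d=1 k=0 b=0 a=0 f=1 g=1 clk=1
t4.Δ3 e=1 h=1 j=1 d=1 k=0 b=0 a=0 f=1 g=1 clk=1
t4.Δ4 e=0 h=1 j=1 d=1 k=0 b=0 a=0 f=1 g=1 clk=1
t5.Δ0 e=0 h=1 j=1 d=1 k=0 b=0 a=0 f=1 g=1 clk=1
t5.Δ1 e=0 h=1 j=1 d=1 k=0 b=0 a=0 f=1 g=1 clk=0
t6.Δ0 e=0 h=1 j=1 d=1 k=0 b=0 a=0 f=1 g=1 clk=0
t6.Δ1 e=0 h=1 j=1 d=1 k=0 b=0 a=0 f=1 g=1 clk=1
t6.Δ2 e=0 h=1 j=1 d=1 k=0 b=1 a=0 f=0 g=1 clk=1
t6.Δ3 e=1 h=0 j=1 d=1 k=0 b=1 a=0 f=0 g=1 clk=1
t6.Δ4 e=0 h=0 j=1 d=1 k=0 b=1 a=0 f=0 g=1 clk=1
t7.Δ0 e=0 h=0 j=1 d=1 k=0 b=1 a=0 f=0 g=1 clk=1
t7.Δ1 e=0 h=0 j=1 d=1 k=0 b=1 a=0 f=0 g=1 clk=0
t8.Δ0 e=0 h=0 j=1 d=1 k=0 b=1 a=0 f=0 g=1 clk=0
t8.Δ1 e=0 h=0 j=1 d=1 k=0 b=1 a=0 f=0 g=1 clk=1
t8.Δ2 e=0 h=0 j=1 d=1 k=0 b=1 a=0 f=1 g=1 clk=1
t8.Δ3 e=1 h=1 j=1 d=1 k=0 b=1 a=0 f=1 g=1 clk=1
t8.Δ4 e=0 h=1 j=1 d=1 k=0 b=1 a=0 f=1 g=1 clk=1
t9.Δ0 e=0 h=1 j=1 d=1 k=0 b=1 a=0 f=1 g=1 clk=1
t9.Δ1 e=0 h=1 j=1 d=1 k=0 b=1 a=0 f=1 g=1 clk=0
t10.Δ0 e=0 h=1 j=1 d=1 k=0 b=1 a=0 f=1 g=1 clk=0
t10.Δ1 e=0 h=1 j=1 d=1 k=0 b=1 a=0 f=1 g=1 clk=1
t10.Δ2 e=0 h=1 j=1 d=1 k=0 b=0 a=0 f=0 g=1 clk=1
t10.Δ3 e=1 h=0 j=1 d=1 k=0 b=0 a=0 f=0 g=1 clk=1
t10.Δ4 e=0 h=0 j=1 d=1 k=0 b=0 a=0 f=0 g=1 clk=1
t11.Δ0 e=0 h=0 j=1 d=1 k=0 b=0 a=0 f=0 g=1 clk=1
t11.Δ1 e=0 h=0 j=1 d=1 k=0 b=0 a=0 f=0 g=1 clk=0
t12.Δ0 e=0 h=0 j=1 d=1 k=0 b=0 a=0 f=0 g=1 clk=0
t12.Δ1 e=0 h=0 j=1 d=1 k=0 b=0 a=0 f=0 g=1 clk=1
t12.Δ2 e=0 h=0 j=1 d=1 k=0 b=0 a=0 f=1 g=1 clk=1
t12.Δ3 e=1 h=1 j=1 d=1 k=0 b=0 a=0 f=1 g=1 clk=1
t12.Δ4 e=0 h=1 j=1 d=1 k=0 b=0 a=0 f=1 g=1 clk=1
t13.Δ0 e=0 h=1 j=1 d=1 k=0 b=0 a=0 f=1 g=1 clk=1
t13.Δ1 e=0 h=1 j=1 d=1 k=0 b=0 a=0 f=1 g=1 clk=0
t14.Δ0 e=0 h=1 j=1 d=1 k=0 b=0 a=0 f=1 g=1 clk=0
t14.Δ1 e=0 h=1 j=1 d=1 k=0 b=0 a=0 f=1 g=1 clk=1
t14.Δ2 e=0 h=1 j=1 d=1 k=0 b=1 a=0 f=0 g=1 clk=1
t14.Δ3 e=1 h=0 j=1 d=1 k=0 b=1 a=0 f=0 g=1 clk=1
t14.Δ4 e=0 h=0 j=1 d=1 k=0 b=1 a=0 f=0 g=1 clk=1
t15.Δ0 e=0 h=0 j=1 d=1 k=0 b=1 a=0 f=0 g=1 clk=1
t15.Δ1 e=0 h=0 j=1 d=1 k=0 b=1 a=0 f=0 g=1 clk=0
t16.Δ0 e=0 h=0 j=1 d=1 k=0 b=1 a=0 f=0 g=1 clk=0
t16.Δ1 e=0 h=0 j=1 d=1 k=0 b=1 a=0 f=0 g=1 clk=1
t16.Δ2 e=0 h=0 j=1 d=1 k=0 b=1 a=0 f=1 g=1 clk=1
t16.Δ3 e=1 h=1 j=1 d=1 k=0 b=1 a=0 f=1 g=1 clk=1
t16.Δ4 e=0 h=1 j=1 d=1 k=0 b=1 a=0 f=1 g=1 clk=1
t17.Δ0 e=0 h=1 j=1 d=1 k=0 b=1 a=0 f=1 g=1 clk=1
t17.Δ1 e=0 h=1 j=1 d=1 k=0 b=1 a=0 f=1 g=1 clk=0
t18.Δ0 e=0 h=1 j=1 d=1 k=0 b=1 a=0 f=1 g=1 clk=0
t18.Δ1 e=0 h=1 j=1 d=1 k=0 b=1 a=0 f=1 g=1 clk=1
t18.Δ2 e=0 h=1 j=1 d=1 k=0 b=0 a=0 f=0 g=1 clk=1
t18.Δ3 e=1 h=0 j=1 d=1 k=0 b=0 a=0 f=0 g=1 clk=1
t18.Δ4 e=0 h=0 j=1 d=1 k=0 b=0 a=0 f=0 g=1 clk=1
t19.Δ0 e=0 h=0 j=1 d=1 k=0 b=0 a=0 f=0 g=1 clk=1
t19.Δ1 e=0 h=0 j=1 d=1 k=0 b=0 a=0 f=0 g=1 clk=0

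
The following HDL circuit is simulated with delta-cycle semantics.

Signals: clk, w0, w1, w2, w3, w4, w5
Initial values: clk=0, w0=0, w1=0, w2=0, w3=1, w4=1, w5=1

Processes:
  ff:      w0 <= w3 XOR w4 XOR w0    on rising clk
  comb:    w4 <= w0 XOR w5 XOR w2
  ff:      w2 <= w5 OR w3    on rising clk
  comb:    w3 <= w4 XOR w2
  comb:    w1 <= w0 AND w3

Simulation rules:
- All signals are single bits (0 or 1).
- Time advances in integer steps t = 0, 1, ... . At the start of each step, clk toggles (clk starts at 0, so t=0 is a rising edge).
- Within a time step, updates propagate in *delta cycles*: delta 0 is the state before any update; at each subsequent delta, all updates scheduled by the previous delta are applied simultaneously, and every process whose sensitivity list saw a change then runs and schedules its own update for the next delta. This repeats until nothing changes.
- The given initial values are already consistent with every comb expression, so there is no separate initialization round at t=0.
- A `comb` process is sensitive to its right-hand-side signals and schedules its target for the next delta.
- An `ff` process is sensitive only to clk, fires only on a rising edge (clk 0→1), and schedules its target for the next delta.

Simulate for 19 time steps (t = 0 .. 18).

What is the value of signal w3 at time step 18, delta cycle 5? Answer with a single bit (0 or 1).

0

[bits: w1,w3,w5,w2,w0,w4,clk]
t=0: Δ0=0110010 Δ1=0110011 Δ2=0111011 Δ3=0011001 Δ4=0111001 | 4Δ
t=1: Δ0=0111001 Δ1=0111000 | 1Δ
t=2: Δ0=0111000 Δ1=0111001 Δ2=0111101 Δ3=1111111 Δ4=1011111 Δ5=0011111 | 5Δ
t=3: Δ0=0011111 Δ1=0011110 | 1Δ
t=4: Δ0=0011110 Δ1=0011111 Δ2=0011011 Δ3=0011001 Δ4=0111001 | 4Δ
t=5: Δ0=0111001 Δ1=0111000 | 1Δ
t=6: Δ0=0111000 Δ1=0111001 Δ2=0111101 Δ3=1111111 Δ4=1011111 Δ5=0011111 | 5Δ
t=7: Δ0=0011111 Δ1=0011110 | 1Δ
t=8: Δ0=0011110 Δ1=0011111 Δ2=0011011 Δ3=0011001 Δ4=0111001 | 4Δ
t=9: Δ0=0111001 Δ1=0111000 | 1Δ
t=10: Δ0=0111000 Δ1=0111001 Δ2=0111101 Δ3=1111111 Δ4=1011111 Δ5=0011111 | 5Δ
t=11: Δ0=0011111 Δ1=0011110 | 1Δ
t=12: Δ0=0011110 Δ1=0011111 Δ2=0011011 Δ3=0011001 Δ4=0111001 | 4Δ
t=13: Δ0=0111001 Δ1=0111000 | 1Δ
t=14: Δ0=0111000 Δ1=0111001 Δ2=0111101 Δ3=1111111 Δ4=1011111 Δ5=0011111 | 5Δ
t=15: Δ0=0011111 Δ1=0011110 | 1Δ
t=16: Δ0=0011110 Δ1=0011111 Δ2=0011011 Δ3=0011001 Δ4=0111001 | 4Δ
t=17: Δ0=0111001 Δ1=0111000 | 1Δ
t=18: Δ0=0111000 Δ1=0111001 Δ2=0111101 Δ3=1111111 Δ4=1011111 Δ5=0011111 | 5Δ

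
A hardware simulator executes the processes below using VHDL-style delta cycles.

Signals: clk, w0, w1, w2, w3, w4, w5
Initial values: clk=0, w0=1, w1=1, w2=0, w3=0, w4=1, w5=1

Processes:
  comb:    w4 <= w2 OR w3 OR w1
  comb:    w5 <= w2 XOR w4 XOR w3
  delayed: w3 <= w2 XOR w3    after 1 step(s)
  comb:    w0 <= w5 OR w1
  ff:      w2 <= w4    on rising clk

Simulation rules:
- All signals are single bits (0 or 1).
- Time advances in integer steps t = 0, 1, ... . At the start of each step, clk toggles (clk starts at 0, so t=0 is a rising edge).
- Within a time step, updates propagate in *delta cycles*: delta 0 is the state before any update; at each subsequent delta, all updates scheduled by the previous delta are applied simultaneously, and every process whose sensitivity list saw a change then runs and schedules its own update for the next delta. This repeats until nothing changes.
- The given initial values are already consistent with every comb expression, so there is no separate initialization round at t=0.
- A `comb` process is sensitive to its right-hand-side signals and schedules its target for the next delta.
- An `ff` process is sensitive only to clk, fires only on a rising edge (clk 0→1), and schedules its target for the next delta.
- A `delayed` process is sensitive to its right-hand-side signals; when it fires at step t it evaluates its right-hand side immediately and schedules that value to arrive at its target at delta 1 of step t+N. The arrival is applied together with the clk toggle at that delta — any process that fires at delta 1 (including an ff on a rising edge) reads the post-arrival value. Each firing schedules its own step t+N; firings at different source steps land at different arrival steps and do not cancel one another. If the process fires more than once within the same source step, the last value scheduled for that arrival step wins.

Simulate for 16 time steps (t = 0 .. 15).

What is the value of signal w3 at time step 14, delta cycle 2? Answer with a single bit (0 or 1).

t0.Δ0 w3=0 w0=1 w2=0 w1=1 w5=1 w4=1 clk=0
t0.Δ1 w3=0 w0=1 w2=0 w1=1 w5=1 w4=1 clk=1
t0.Δ2 w3=0 w0=1 w2=1 w1=1 w5=1 w4=1 clk=1
t0.Δ3 w3=0 w0=1 w2=1 w1=1 w5=0 w4=1 clk=1
t1.Δ0 w3=0 w0=1 w2=1 w1=1 w5=0 w4=1 clk=1
t1.Δ1 w3=1 w0=1 w2=1 w1=1 w5=0 w4=1 clk=0
t1.Δ2 w3=1 w0=1 w2=1 w1=1 w5=1 w4=1 clk=0
t2.Δ0 w3=1 w0=1 w2=1 w1=1 w5=1 w4=1 clk=0
t2.Δ1 w3=0 w0=1 w2=1 w1=1 w5=1 w4=1 clk=1
t2.Δ2 w3=0 w0=1 w2=1 w1=1 w5=0 w4=1 clk=1
t3.Δ0 w3=0 w0=1 w2=1 w1=1 w5=0 w4=1 clk=1
t3.Δ1 w3=1 w0=1 w2=1 w1=1 w5=0 w4=1 clk=0
t3.Δ2 w3=1 w0=1 w2=1 w1=1 w5=1 w4=1 clk=0
t4.Δ0 w3=1 w0=1 w2=1 w1=1 w5=1 w4=1 clk=0
t4.Δ1 w3=0 w0=1 w2=1 w1=1 w5=1 w4=1 clk=1
t4.Δ2 w3=0 w0=1 w2=1 w1=1 w5=0 w4=1 clk=1
t5.Δ0 w3=0 w0=1 w2=1 w1=1 w5=0 w4=1 clk=1
t5.Δ1 w3=1 w0=1 w2=1 w1=1 w5=0 w4=1 clk=0
t5.Δ2 w3=1 w0=1 w2=1 w1=1 w5=1 w4=1 clk=0
t6.Δ0 w3=1 w0=1 w2=1 w1=1 w5=1 w4=1 clk=0
t6.Δ1 w3=0 w0=1 w2=1 w1=1 w5=1 w4=1 clk=1
t6.Δ2 w3=0 w0=1 w2=1 w1=1 w5=0 w4=1 clk=1
t7.Δ0 w3=0 w0=1 w2=1 w1=1 w5=0 w4=1 clk=1
t7.Δ1 w3=1 w0=1 w2=1 w1=1 w5=0 w4=1 clk=0
t7.Δ2 w3=1 w0=1 w2=1 w1=1 w5=1 w4=1 clk=0
t8.Δ0 w3=1 w0=1 w2=1 w1=1 w5=1 w4=1 clk=0
t8.Δ1 w3=0 w0=1 w2=1 w1=1 w5=1 w4=1 clk=1
t8.Δ2 w3=0 w0=1 w2=1 w1=1 w5=0 w4=1 clk=1
t9.Δ0 w3=0 w0=1 w2=1 w1=1 w5=0 w4=1 clk=1
t9.Δ1 w3=1 w0=1 w2=1 w1=1 w5=0 w4=1 clk=0
t9.Δ2 w3=1 w0=1 w2=1 w1=1 w5=1 w4=1 clk=0
t10.Δ0 w3=1 w0=1 w2=1 w1=1 w5=1 w4=1 clk=0
t10.Δ1 w3=0 w0=1 w2=1 w1=1 w5=1 w4=1 clk=1
t10.Δ2 w3=0 w0=1 w2=1 w1=1 w5=0 w4=1 clk=1
t11.Δ0 w3=0 w0=1 w2=1 w1=1 w5=0 w4=1 clk=1
t11.Δ1 w3=1 w0=1 w2=1 w1=1 w5=0 w4=1 clk=0
t11.Δ2 w3=1 w0=1 w2=1 w1=1 w5=1 w4=1 clk=0
t12.Δ0 w3=1 w0=1 w2=1 w1=1 w5=1 w4=1 clk=0
t12.Δ1 w3=0 w0=1 w2=1 w1=1 w5=1 w4=1 clk=1
t12.Δ2 w3=0 w0=1 w2=1 w1=1 w5=0 w4=1 clk=1
t13.Δ0 w3=0 w0=1 w2=1 w1=1 w5=0 w4=1 clk=1
t13.Δ1 w3=1 w0=1 w2=1 w1=1 w5=0 w4=1 clk=0
t13.Δ2 w3=1 w0=1 w2=1 w1=1 w5=1 w4=1 clk=0
t14.Δ0 w3=1 w0=1 w2=1 w1=1 w5=1 w4=1 clk=0
t14.Δ1 w3=0 w0=1 w2=1 w1=1 w5=1 w4=1 clk=1
t14.Δ2 w3=0 w0=1 w2=1 w1=1 w5=0 w4=1 clk=1
t15.Δ0 w3=0 w0=1 w2=1 w1=1 w5=0 w4=1 clk=1
t15.Δ1 w3=1 w0=1 w2=1 w1=1 w5=0 w4=1 clk=0
t15.Δ2 w3=1 w0=1 w2=1 w1=1 w5=1 w4=1 clk=0

0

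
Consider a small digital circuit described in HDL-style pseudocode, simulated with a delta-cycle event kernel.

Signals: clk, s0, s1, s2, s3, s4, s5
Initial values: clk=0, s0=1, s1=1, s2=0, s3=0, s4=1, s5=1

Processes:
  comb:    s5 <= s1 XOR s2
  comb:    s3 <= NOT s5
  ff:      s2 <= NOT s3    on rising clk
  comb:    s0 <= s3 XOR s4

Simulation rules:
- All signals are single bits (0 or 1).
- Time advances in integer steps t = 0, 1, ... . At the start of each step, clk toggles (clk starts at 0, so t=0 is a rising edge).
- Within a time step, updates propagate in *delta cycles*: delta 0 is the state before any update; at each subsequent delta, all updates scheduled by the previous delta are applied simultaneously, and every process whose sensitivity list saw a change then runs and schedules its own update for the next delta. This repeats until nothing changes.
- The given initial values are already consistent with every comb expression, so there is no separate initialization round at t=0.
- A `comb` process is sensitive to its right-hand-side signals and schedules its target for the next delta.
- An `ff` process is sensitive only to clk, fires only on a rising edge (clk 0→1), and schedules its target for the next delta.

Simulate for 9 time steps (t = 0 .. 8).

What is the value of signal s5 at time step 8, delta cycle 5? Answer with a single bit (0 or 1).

[bits: clk,s3,s4,s0,s1,s5,s2]
t=0: Δ0=0011110 Δ1=1011110 Δ2=1011111 Δ3=1011101 Δ4=1111101 Δ5=1110101 | 5Δ
t=1: Δ0=1110101 Δ1=0110101 | 1Δ
t=2: Δ0=0110101 Δ1=1110101 Δ2=1110100 Δ3=1110110 Δ4=1010110 Δ5=1011110 | 5Δ
t=3: Δ0=1011110 Δ1=0011110 | 1Δ
t=4: Δ0=0011110 Δ1=1011110 Δ2=1011111 Δ3=1011101 Δ4=1111101 Δ5=1110101 | 5Δ
t=5: Δ0=1110101 Δ1=0110101 | 1Δ
t=6: Δ0=0110101 Δ1=1110101 Δ2=1110100 Δ3=1110110 Δ4=1010110 Δ5=1011110 | 5Δ
t=7: Δ0=1011110 Δ1=0011110 | 1Δ
t=8: Δ0=0011110 Δ1=1011110 Δ2=1011111 Δ3=1011101 Δ4=1111101 Δ5=1110101 | 5Δ

0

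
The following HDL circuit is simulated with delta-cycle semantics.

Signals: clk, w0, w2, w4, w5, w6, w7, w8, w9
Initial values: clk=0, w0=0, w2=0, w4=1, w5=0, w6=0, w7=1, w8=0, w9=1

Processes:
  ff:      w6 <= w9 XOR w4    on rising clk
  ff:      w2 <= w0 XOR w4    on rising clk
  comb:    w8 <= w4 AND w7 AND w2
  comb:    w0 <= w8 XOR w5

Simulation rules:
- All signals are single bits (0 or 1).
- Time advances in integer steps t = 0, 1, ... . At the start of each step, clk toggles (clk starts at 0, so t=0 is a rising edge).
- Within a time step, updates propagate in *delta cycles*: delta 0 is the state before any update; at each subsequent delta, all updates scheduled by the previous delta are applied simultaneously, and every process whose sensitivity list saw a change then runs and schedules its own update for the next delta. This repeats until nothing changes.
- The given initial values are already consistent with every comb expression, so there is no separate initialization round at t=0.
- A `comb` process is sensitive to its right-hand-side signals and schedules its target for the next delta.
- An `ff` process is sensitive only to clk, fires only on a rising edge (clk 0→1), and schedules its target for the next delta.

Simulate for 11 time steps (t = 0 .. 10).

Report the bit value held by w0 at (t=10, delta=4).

0

t=0 Δ0: w0=0 w6=0 w2=0 clk=0 w9=1 w7=1 w8=0 w4=1 w5=0
  Δ1: clk:0→1
  Δ2: w2:0→1
  Δ3: w8:0→1
  Δ4: w0:0→1
  (4Δ to stable)
t=1 Δ0: w0=1 w6=0 w2=1 clk=1 w9=1 w7=1 w8=1 w4=1 w5=0
  Δ1: clk:1→0
  (1Δ to stable)
t=2 Δ0: w0=1 w6=0 w2=1 clk=0 w9=1 w7=1 w8=1 w4=1 w5=0
  Δ1: clk:0→1
  Δ2: w2:1→0
  Δ3: w8:1→0
  Δ4: w0:1→0
  (4Δ to stable)
t=3 Δ0: w0=0 w6=0 w2=0 clk=1 w9=1 w7=1 w8=0 w4=1 w5=0
  Δ1: clk:1→0
  (1Δ to stable)
t=4 Δ0: w0=0 w6=0 w2=0 clk=0 w9=1 w7=1 w8=0 w4=1 w5=0
  Δ1: clk:0→1
  Δ2: w2:0→1
  Δ3: w8:0→1
  Δ4: w0:0→1
  (4Δ to stable)
t=5 Δ0: w0=1 w6=0 w2=1 clk=1 w9=1 w7=1 w8=1 w4=1 w5=0
  Δ1: clk:1→0
  (1Δ to stable)
t=6 Δ0: w0=1 w6=0 w2=1 clk=0 w9=1 w7=1 w8=1 w4=1 w5=0
  Δ1: clk:0→1
  Δ2: w2:1→0
  Δ3: w8:1→0
  Δ4: w0:1→0
  (4Δ to stable)
t=7 Δ0: w0=0 w6=0 w2=0 clk=1 w9=1 w7=1 w8=0 w4=1 w5=0
  Δ1: clk:1→0
  (1Δ to stable)
t=8 Δ0: w0=0 w6=0 w2=0 clk=0 w9=1 w7=1 w8=0 w4=1 w5=0
  Δ1: clk:0→1
  Δ2: w2:0→1
  Δ3: w8:0→1
  Δ4: w0:0→1
  (4Δ to stable)
t=9 Δ0: w0=1 w6=0 w2=1 clk=1 w9=1 w7=1 w8=1 w4=1 w5=0
  Δ1: clk:1→0
  (1Δ to stable)
t=10 Δ0: w0=1 w6=0 w2=1 clk=0 w9=1 w7=1 w8=1 w4=1 w5=0
  Δ1: clk:0→1
  Δ2: w2:1→0
  Δ3: w8:1→0
  Δ4: w0:1→0
  (4Δ to stable)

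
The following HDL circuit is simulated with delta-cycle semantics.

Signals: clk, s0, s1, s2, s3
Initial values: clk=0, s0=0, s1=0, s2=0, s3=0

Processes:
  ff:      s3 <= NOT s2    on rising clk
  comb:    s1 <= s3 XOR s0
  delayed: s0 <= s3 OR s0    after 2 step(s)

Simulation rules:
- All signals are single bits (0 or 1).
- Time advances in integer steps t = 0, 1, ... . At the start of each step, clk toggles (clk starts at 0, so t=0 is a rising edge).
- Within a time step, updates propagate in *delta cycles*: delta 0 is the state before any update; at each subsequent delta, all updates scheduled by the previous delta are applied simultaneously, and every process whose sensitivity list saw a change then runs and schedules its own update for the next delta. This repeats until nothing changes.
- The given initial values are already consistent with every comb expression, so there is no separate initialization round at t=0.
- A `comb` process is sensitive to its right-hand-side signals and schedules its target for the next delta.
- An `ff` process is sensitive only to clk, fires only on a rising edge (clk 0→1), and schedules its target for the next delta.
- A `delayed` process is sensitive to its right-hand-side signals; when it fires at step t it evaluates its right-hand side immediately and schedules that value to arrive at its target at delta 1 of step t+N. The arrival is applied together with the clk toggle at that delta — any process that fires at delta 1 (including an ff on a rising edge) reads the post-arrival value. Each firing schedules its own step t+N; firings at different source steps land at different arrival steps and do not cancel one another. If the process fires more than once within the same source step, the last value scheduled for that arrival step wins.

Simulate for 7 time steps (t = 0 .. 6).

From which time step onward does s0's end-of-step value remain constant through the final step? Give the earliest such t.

2

t=0 Δ0: s2=0 s0=0 s3=0 s1=0 clk=0
  Δ1: clk:0→1
  Δ2: s3:0→1
  Δ3: s1:0→1
  (3Δ to stable)
t=1 Δ0: s2=0 s0=0 s3=1 s1=1 clk=1
  Δ1: clk:1→0
  (1Δ to stable)
t=2 Δ0: s2=0 s0=0 s3=1 s1=1 clk=0
  Δ1: s0:0→1, clk:0→1
  Δ2: s1:1→0
  (2Δ to stable)
t=3 Δ0: s2=0 s0=1 s3=1 s1=0 clk=1
  Δ1: clk:1→0
  (1Δ to stable)
t=4 Δ0: s2=0 s0=1 s3=1 s1=0 clk=0
  Δ1: clk:0→1
  (1Δ to stable)
t=5 Δ0: s2=0 s0=1 s3=1 s1=0 clk=1
  Δ1: clk:1→0
  (1Δ to stable)
t=6 Δ0: s2=0 s0=1 s3=1 s1=0 clk=0
  Δ1: clk:0→1
  (1Δ to stable)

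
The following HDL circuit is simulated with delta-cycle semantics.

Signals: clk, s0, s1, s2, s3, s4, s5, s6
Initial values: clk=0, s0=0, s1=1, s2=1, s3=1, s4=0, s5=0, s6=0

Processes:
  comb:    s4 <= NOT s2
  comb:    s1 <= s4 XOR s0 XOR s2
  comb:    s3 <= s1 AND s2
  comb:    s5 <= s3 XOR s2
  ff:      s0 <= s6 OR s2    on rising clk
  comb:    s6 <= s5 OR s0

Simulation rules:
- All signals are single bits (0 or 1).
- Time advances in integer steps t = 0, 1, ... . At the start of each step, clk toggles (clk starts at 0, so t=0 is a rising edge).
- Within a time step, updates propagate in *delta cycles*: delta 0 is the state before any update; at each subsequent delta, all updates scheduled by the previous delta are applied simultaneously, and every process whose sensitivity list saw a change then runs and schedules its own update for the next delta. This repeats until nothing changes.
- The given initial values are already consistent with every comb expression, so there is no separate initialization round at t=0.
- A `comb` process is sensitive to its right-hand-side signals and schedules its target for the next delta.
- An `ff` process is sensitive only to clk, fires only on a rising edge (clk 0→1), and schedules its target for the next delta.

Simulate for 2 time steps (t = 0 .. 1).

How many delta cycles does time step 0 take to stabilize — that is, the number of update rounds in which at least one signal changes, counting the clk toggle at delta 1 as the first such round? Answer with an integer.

5

t=0 Δ0: s3=1 s0=0 s2=1 s1=1 s5=0 s6=0 s4=0 clk=0
  Δ1: clk:0→1
  Δ2: s0:0→1
  Δ3: s1:1→0, s6:0→1
  Δ4: s3:1→0
  Δ5: s5:0→1
  (5Δ to stable)
t=1 Δ0: s3=0 s0=1 s2=1 s1=0 s5=1 s6=1 s4=0 clk=1
  Δ1: clk:1→0
  (1Δ to stable)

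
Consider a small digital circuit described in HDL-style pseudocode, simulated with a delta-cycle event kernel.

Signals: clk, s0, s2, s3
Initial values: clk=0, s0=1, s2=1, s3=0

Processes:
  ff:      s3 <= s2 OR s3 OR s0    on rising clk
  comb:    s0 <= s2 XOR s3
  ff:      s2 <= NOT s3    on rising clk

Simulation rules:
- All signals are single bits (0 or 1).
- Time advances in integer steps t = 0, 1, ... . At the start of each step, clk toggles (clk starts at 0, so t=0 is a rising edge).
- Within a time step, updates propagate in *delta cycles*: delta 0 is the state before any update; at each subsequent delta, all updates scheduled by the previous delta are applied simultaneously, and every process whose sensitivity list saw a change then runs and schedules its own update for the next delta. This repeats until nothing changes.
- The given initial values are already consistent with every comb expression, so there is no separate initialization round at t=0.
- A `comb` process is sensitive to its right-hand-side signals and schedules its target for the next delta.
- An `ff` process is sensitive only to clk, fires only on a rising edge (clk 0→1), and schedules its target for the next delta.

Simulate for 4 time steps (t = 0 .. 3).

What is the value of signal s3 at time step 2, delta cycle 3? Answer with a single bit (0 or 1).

t0.Δ0 s0=1 s3=0 s2=1 clk=0
t0.Δ1 s0=1 s3=0 s2=1 clk=1
t0.Δ2 s0=1 s3=1 s2=1 clk=1
t0.Δ3 s0=0 s3=1 s2=1 clk=1
t1.Δ0 s0=0 s3=1 s2=1 clk=1
t1.Δ1 s0=0 s3=1 s2=1 clk=0
t2.Δ0 s0=0 s3=1 s2=1 clk=0
t2.Δ1 s0=0 s3=1 s2=1 clk=1
t2.Δ2 s0=0 s3=1 s2=0 clk=1
t2.Δ3 s0=1 s3=1 s2=0 clk=1
t3.Δ0 s0=1 s3=1 s2=0 clk=1
t3.Δ1 s0=1 s3=1 s2=0 clk=0

1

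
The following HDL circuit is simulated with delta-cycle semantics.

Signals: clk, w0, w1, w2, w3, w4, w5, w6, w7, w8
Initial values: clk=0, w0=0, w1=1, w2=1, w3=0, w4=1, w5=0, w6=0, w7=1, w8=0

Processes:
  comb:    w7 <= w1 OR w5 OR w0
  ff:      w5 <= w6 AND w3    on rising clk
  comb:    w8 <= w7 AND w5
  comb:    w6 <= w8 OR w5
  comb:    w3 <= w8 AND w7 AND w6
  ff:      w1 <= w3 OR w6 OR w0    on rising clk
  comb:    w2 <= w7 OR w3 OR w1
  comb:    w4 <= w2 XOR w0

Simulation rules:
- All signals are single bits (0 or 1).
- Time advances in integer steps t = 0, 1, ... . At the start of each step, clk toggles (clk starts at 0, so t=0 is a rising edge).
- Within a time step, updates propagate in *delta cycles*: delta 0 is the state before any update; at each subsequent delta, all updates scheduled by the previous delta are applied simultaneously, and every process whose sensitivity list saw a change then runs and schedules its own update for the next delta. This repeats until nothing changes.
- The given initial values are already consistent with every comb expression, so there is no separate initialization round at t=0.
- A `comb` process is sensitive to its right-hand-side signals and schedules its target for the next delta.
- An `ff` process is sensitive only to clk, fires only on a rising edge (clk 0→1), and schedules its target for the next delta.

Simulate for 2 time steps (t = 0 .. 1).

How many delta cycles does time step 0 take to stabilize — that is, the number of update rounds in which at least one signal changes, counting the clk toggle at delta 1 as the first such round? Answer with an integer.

t=0 Δ0: w6=0 w1=1 w7=1 w0=0 w2=1 w3=0 clk=0 w8=0 w4=1 w5=0
  Δ1: clk:0→1
  Δ2: w1:1→0
  Δ3: w7:1→0
  Δ4: w2:1→0
  Δ5: w4:1→0
  (5Δ to stable)
t=1 Δ0: w6=0 w1=0 w7=0 w0=0 w2=0 w3=0 clk=1 w8=0 w4=0 w5=0
  Δ1: clk:1→0
  (1Δ to stable)

5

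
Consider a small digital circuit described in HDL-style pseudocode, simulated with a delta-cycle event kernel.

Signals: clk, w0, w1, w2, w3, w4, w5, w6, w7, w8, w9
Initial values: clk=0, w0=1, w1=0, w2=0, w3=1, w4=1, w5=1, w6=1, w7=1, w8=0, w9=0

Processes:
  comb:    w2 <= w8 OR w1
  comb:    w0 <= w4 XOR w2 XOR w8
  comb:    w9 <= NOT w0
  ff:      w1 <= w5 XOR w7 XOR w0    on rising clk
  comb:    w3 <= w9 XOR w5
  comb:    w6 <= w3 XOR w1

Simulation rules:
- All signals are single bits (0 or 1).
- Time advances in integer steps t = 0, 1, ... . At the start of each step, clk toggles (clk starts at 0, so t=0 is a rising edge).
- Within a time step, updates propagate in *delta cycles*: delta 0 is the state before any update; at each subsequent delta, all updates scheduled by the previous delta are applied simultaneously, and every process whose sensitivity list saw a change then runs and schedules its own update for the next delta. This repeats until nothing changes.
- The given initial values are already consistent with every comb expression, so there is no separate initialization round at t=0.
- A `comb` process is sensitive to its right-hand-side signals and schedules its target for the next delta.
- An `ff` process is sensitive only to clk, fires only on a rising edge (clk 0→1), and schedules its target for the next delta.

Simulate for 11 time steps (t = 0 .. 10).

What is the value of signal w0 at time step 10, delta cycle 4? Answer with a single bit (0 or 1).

1

[bits: w8,w6,w4,w3,w1,w2,clk,w5,w7,w0,w9]
t=0: Δ0=01110001110 Δ1=01110011110 Δ2=01111011110 Δ3=00111111110 Δ4=00111111100 Δ5=00111111101 Δ6=00101111101 Δ7=01101111101 | 7Δ
t=1: Δ0=01101111101 Δ1=01101101101 | 1Δ
t=2: Δ0=01101101101 Δ1=01101111101 Δ2=01100111101 Δ3=00100011101 Δ4=00100011111 Δ5=00100011110 Δ6=00110011110 Δ7=01110011110 | 7Δ
t=3: Δ0=01110011110 Δ1=01110001110 | 1Δ
t=4: Δ0=01110001110 Δ1=01110011110 Δ2=01111011110 Δ3=00111111110 Δ4=00111111100 Δ5=00111111101 Δ6=00101111101 Δ7=01101111101 | 7Δ
t=5: Δ0=01101111101 Δ1=01101101101 | 1Δ
t=6: Δ0=01101101101 Δ1=01101111101 Δ2=01100111101 Δ3=00100011101 Δ4=00100011111 Δ5=00100011110 Δ6=00110011110 Δ7=01110011110 | 7Δ
t=7: Δ0=01110011110 Δ1=01110001110 | 1Δ
t=8: Δ0=01110001110 Δ1=01110011110 Δ2=01111011110 Δ3=00111111110 Δ4=00111111100 Δ5=00111111101 Δ6=00101111101 Δ7=01101111101 | 7Δ
t=9: Δ0=01101111101 Δ1=01101101101 | 1Δ
t=10: Δ0=01101101101 Δ1=01101111101 Δ2=01100111101 Δ3=00100011101 Δ4=00100011111 Δ5=00100011110 Δ6=00110011110 Δ7=01110011110 | 7Δ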